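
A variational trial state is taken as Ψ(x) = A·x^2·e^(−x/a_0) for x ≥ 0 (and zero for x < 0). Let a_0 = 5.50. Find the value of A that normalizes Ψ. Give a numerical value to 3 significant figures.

The normalization condition is ∫|Ψ|² dx = 1 from 0 to ∞.
Using ∫₀^∞ xⁿ e^(−αx) dx = n!/αⁿ⁺¹, with Ψ = A·x^2·e^(−x/a_0), the integral evaluates to A²·[3·a_0^5/4].
Substituting a_0 = 5.50 gives A² = 0.0002649, so A = 0.01628.

A ≈ 0.0163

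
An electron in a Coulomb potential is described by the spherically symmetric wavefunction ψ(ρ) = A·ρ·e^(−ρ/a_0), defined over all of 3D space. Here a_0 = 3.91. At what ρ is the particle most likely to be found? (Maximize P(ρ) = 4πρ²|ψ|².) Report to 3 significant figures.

ρ ≈ 7.82

Differentiate P(ρ) = 4πρ²|ψ|² with respect to ρ and set to zero.
Solving yields ρ = 2·a_0.
With a_0 = 3.91, the most probable radial distance is 7.820.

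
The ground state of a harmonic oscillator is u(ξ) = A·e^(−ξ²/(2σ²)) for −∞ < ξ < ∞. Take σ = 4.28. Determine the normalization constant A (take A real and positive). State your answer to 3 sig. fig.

We need A² ∫|f|² dξ = 1, taking the integral from −∞ to ∞.
Using the Gaussian integral ∫_{−∞}^{∞} e^(−αξ²) dξ = √(π/α), ∫|u|² dξ = A²·(√(π)·σ).
Plugging in σ = 4.28 yields A = 0.3631.

A ≈ 0.363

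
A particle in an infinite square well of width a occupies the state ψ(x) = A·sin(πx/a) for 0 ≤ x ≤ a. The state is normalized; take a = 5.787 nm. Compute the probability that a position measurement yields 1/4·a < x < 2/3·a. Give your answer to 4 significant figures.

|ψ|² is the probability density, so P = ∫_{1/4·a}^{2/3·a} |ψ|² dx.
Since A² = 1/(a/2), this is the region integral divided by the full normalization integral.
Substituting u = x/a, A² and the length scale cancel in the ratio: P = ∫_{1/4}^{2/3} sin(π·u)^2 du / ∫_{0}^{1} sin(π·u)^2 du.
Using ∫ sin(π·u)^2 du = u/2 - sin(2·π·u)/(4·π), the numerator is √(3)/(8·π) + 1/(4·π) + 5/24 and the denominator is 1/2.
Evaluating gives P = (3·√(3) + 6 + 5·π)/(12·π).

P ≈ 0.7137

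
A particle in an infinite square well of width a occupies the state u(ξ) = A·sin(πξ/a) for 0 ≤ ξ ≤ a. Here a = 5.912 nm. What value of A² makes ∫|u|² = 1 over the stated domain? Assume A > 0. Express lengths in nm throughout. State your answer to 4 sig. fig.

Normalization requires ∫|u|² dξ = 1, integrated from 0 to a.
Using sin²θ = (1 − cos 2θ)/2, with u = A·sin(πξ/a), the integral evaluates to A²·[a/2].
So A² = (a/2)^(−1).
With a = 5.912: A² = 0.33829 and A = 0.58163.

A^2 ≈ 0.3383 nm^(-1)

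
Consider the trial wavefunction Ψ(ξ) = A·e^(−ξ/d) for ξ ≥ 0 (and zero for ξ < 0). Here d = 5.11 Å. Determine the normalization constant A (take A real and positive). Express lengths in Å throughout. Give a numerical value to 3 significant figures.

A ≈ 0.626 Å^(-1/2)

Normalization requires ∫|Ψ|² dξ = 1, integrated from 0 to ∞.
Using ∫₀^∞ ξⁿ e^(−αξ) dξ = n!/αⁿ⁺¹, the integral (without the A² prefactor) comes out to d/2.
Hence A² = 1/[d/2].
With d = 5.11: A² = 0.3914 and A = 0.6256.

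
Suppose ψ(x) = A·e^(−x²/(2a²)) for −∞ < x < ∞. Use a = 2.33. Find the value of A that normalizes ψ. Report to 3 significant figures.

A ≈ 0.492

Normalization requires ∫|ψ|² dx = 1, integrated from −∞ to ∞.
Using the Gaussian integral ∫_{−∞}^{∞} e^(−αx²) dx = √(π/α), carrying out the integral gives A² · √(π)·a.
Setting this equal to 1 gives A² = 1/(√(π)·a).
Substituting a = 2.33 gives A² = 0.2421, so A = 0.4921.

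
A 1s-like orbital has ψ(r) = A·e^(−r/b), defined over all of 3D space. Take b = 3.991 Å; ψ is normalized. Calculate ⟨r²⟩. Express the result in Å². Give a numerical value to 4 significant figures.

⟨r^2⟩ ≈ 47.78 Å^2

The expectation value is the |ψ|²-weighted average of r^2: ∫ r^2|ψ|² 4πr² dr.
Recall ∫₀^∞ r^m e^(−r/β) dr = m!·β^(m+1), evaluating both integrals, ⟨r²⟩ = 3·b^2.
With b = 3.991, ⟨r^2⟩ = 47.784.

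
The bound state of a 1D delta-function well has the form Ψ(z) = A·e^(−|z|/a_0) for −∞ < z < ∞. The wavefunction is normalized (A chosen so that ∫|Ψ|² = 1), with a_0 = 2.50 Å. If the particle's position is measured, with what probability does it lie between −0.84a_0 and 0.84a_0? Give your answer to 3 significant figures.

P ≈ 0.814

The probability is P = ∫ |Ψ|² dz over [−0.84a_0, 0.84a_0].
Since A² = 1/(a_0), this is the region integral divided by the full normalization integral.
Both integrals are even about z = 0, so only the z ≥ 0 halves are needed (the factors of 2 cancel). In terms of u = z/a_0 (A² and the length scale cancel between numerator and denominator), P = [∫_{0}^{0.84} e^(-2·u) du] / [∫_{0}^{∞} e^(-2·u) du].
An antiderivative of e^(-2·u) is -e^(-2·u)/2; evaluating from 0 to 0.84 gives 1/2 - e^(-42/25)/2, while the full integral is 1/2.
This works out to P = 0.8136.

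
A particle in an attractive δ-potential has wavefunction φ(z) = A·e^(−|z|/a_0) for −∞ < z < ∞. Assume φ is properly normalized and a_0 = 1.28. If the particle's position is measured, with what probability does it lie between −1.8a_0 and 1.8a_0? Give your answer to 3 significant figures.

P = ∫_{−1.8a_0}^{1.8a_0} |φ(z)|² dz.
With A² fixed by ∫|φ|² = 1, i.e. A² = (a_0)^(−1), substitute and integrate.
Both integrals are even about z = 0, so only the z ≥ 0 halves are needed (the factors of 2 cancel). Let u = z/a_0; then A² and the length scale cancel, so P = ∫_{0}^{1.8} e^(-2·u) du ÷ ∫_{0}^{∞} e^(-2·u) du.
Using ∫ e^(-2·u) du = -e^(-2·u)/2, the numerator is 1/2 - e^(-18/5)/2 and the denominator is 1/2.
This works out to P = 0.9727.

P ≈ 0.973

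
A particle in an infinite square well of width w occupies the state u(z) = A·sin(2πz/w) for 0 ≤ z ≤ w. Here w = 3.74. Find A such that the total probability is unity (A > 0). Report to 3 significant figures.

The normalization condition is ∫|u|² dz = 1 from 0 to w.
With ∫₀^w sin²(nπz/w) dz = w/2, carrying out the integral gives A² · w/2.
Setting this equal to 1 gives A² = 1/(w/2).
Plugging in w = 3.74 yields A = 0.7313.

A ≈ 0.731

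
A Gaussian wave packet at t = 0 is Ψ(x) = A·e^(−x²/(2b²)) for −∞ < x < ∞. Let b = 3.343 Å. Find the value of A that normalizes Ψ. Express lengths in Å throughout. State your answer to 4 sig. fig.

We need A² ∫|f|² dx = 1, taking the integral from −∞ to ∞.
The integral (without the A² prefactor) comes out to √(π)·b.
So A² = (√(π)·b)^(−1).
With b = 3.343: A² = 0.16877 and A = 0.41081.

A ≈ 0.4108 Å^(-1/2)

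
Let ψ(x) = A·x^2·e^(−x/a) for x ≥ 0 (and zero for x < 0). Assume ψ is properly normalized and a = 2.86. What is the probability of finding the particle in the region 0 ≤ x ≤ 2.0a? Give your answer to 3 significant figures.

P ≈ 0.371

|ψ|² is the probability density, so P = ∫_{0}^{2.0a} |ψ|² dx.
The normalization integral ∫|ψ|²dx over the whole domain equals 3·a^5/4·A², and A² cancels in the ratio.
Let u = x/a; then A² and the length scale cancel, so P = ∫_{0}^{2.0} u^4·e^(-2·u) du ÷ ∫_{0}^{∞} u^4·e^(-2·u) du.
Using ∫ u^4·e^(-2·u) du = -(u^4/2 + u^3 + 3·u^2/2 + 3·u/2 + 3/4)·e^(-2·u), the numerator is 3/4 - 103·e^(-4)/4 and the denominator is 3/4.
The result is P = 0.3712.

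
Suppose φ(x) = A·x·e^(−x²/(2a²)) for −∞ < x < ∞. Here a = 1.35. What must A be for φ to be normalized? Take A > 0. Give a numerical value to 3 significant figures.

We need A² ∫|f|² dx = 1, taking the integral from −∞ to ∞.
With ∫_{−∞}^{∞} x^(2m) e^(−αx²) dx = (2m−1)!!·√π / (2^m α^(m+1/2)), carrying out the integral gives A² · √(π)·a^3/2.
So A² = (√(π)·a^3/2)^(−1).
Substituting a = 1.35 gives A² = 0.4586, so A = 0.6772.

A ≈ 0.677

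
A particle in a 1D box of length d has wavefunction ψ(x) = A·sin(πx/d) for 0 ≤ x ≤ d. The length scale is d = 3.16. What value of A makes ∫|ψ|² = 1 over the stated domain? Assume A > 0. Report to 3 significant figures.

Normalization requires ∫|ψ|² dx = 1, integrated from 0 to d.
Using sin²θ = (1 − cos 2θ)/2, ∫|ψ|² dx = A²·(d/2).
Setting this equal to 1 gives A² = 1/(d/2).
Plugging in d = 3.16 yields A = 0.7956.

A ≈ 0.796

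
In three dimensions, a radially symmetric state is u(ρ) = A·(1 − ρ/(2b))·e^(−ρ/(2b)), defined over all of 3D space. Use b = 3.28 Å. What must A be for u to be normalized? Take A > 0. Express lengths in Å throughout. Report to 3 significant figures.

The normalization condition is ∫|u|² 4πρ² dρ = 1 from 0 to ∞.
In 3D with spherical symmetry the volume element is 4πρ² dρ.
With u = A·(1 − ρ/(2b))·e^(−ρ/(2b)), the integral evaluates to A²·[8·π·b^3].
Substituting b = 3.28 gives A² = 0.001128, so A = 0.03358.

A ≈ 0.0336 Å^(-3/2)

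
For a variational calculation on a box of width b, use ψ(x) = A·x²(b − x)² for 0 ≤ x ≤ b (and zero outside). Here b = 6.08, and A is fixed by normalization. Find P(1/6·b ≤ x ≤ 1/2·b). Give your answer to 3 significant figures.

|ψ|² is the probability density, so P = ∫_{1/6·b}^{1/2·b} |ψ|² dx.
Since A² = 1/(b^9/630), this is the region integral divided by the full normalization integral.
In terms of u = x/b (A² and the length scale cancel between numerator and denominator), P = [∫_{1/6}^{1/2} u^4·(1 - u)^4 du] / [∫_{0}^{1} u^4·(1 - u)^4 du].
With ∫ u^4·(1 - u)^4 du = u^5·(70·u^4 - 315·u^3 + 540·u^2 - 420·u + 126)/630 + C, the region integral is ≈ 0.00077944 and the full one is 1/630.
The result is P = 0.4910.

P ≈ 0.491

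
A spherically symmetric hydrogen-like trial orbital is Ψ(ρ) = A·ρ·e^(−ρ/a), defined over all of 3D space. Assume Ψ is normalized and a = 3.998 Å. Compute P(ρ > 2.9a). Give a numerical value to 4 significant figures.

P ≈ 0.3127

With dV = 4πρ²dρ, the probability is ∫|Ψ|² dV over ρ > 2.9a.
The full normalization integral is A²·[3·π·a^5] = 1, fixing A².
Let u = ρ/a; then A², 4π and the length scale all cancel, so P = ∫_{2.9}^{∞} u^4·e^(-2·u) du ÷ ∫_{0}^{∞} u^4·e^(-2·u) du.
With ∫ u^4·e^(-2·u) du = -(u^4/2 + u^3 + 3·u^2/2 + 3·u/2 + 3/4)·e^(-2·u) + C, the region integral is ≈ 0.234539 and the full one is 3/4.
This evaluates to P = 0.31272.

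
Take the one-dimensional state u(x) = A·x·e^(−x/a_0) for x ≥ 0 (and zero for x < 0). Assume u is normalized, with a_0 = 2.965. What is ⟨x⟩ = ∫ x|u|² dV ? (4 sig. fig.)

By definition ⟨x⟩ = ∫ x |u(x)|² dx.
With ∫₀^∞ x^3 e^(−αx) dx = 3!/α^4, evaluating both integrals, ⟨x⟩ = 3·a_0/2.
Putting a_0 = 2.965 gives 4.4475.

⟨x⟩ ≈ 4.448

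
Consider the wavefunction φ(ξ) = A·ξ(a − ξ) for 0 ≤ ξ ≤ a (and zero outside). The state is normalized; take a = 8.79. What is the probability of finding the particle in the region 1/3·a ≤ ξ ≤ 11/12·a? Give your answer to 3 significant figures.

The probability is P = ∫ |φ|² dξ over [1/3·a, 11/12·a].
Since A² = 1/(a^5/30), this is the region integral divided by the full normalization integral.
In terms of u = ξ/a (A² and the length scale cancel between numerator and denominator), P = [∫_{1/3}^{11/12} u^2·(1 - u)^2 du] / [∫_{0}^{1} u^2·(1 - u)^2 du].
An antiderivative of u^2·(1 - u)^2 is u^3·(6·u^2 - 15·u + 10)/30; evaluating from 1/3 to 11/12 gives ≈ 0.026168, while the full integral is 1/30.
The result is P = 0.7850.

P ≈ 0.785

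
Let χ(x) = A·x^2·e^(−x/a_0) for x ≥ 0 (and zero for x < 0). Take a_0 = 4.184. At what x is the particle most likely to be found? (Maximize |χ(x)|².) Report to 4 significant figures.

The maximum of |χ(x)|² occurs where its derivative vanishes.
This gives x = 2·a_0.
With a_0 = 4.184, the most probable position is 8.3680.

x ≈ 8.368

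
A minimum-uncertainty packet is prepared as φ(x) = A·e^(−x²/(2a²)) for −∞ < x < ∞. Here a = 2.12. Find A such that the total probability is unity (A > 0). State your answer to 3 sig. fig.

We need A² ∫|f|² dx = 1, taking the integral from −∞ to ∞.
Differentiating ∫e^(−αx²) dx = √(π/α) under α to get the higher moments, with φ = A·e^(−x²/(2a²)), the integral evaluates to A²·[√(π)·a].
Hence A² = 1/[√(π)·a].
With a = 2.12: A² = 0.2661 and A = 0.5159.

A ≈ 0.516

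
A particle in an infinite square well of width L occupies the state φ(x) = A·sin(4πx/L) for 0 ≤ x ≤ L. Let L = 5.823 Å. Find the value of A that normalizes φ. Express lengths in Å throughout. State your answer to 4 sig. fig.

Require ∫ |φ|² dx = 1 over the whole domain.
With φ = A·sin(4πx/L), the integral evaluates to A²·[L/2].
With L = 5.823: A² = 0.34347 and A = 0.58606.

A ≈ 0.5861 Å^(-1/2)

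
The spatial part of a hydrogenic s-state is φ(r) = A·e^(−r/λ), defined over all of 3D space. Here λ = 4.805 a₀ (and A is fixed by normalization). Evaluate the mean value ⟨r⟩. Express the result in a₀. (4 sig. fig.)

⟨r⟩ ≈ 7.208 a₀

⟨r⟩ = ∫ r |φ|² 4πr² dr over the full domain.
Using ∫₀^∞ rⁿ e^(−αr) dr = n!/αⁿ⁺¹, the ratio of the moment integral to the normalization integral gives ⟨r⟩ = 3·λ/2.
Putting λ = 4.805 gives 7.2075.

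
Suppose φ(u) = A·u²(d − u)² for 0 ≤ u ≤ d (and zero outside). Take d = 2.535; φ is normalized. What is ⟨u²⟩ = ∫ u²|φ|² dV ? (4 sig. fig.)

⟨u^2⟩ ≈ 1.753

The expectation value is the |φ|²-weighted average of u^2: ∫ u^2|φ|² du.
Evaluating both integrals, ⟨u²⟩ = 3·d^2/11.
With d = 2.535, ⟨u^2⟩ = 1.7526.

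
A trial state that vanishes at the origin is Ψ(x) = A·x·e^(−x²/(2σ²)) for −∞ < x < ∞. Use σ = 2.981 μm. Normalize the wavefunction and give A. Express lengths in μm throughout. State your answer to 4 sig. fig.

A ≈ 0.2064 μm^(-3/2)

Require ∫ |Ψ|² dx = 1 over the whole domain.
∫|Ψ|² dx = A²·(√(π)·σ^3/2).
So A² = (√(π)·σ^3/2)^(−1).
Substituting σ = 2.981 gives A² = 0.042596, so A = 0.20639.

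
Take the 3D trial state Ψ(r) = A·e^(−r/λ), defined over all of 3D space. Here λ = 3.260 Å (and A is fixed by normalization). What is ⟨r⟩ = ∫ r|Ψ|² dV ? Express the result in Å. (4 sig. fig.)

By definition ⟨r⟩ = ∫ r |Ψ(r)|² 4πr² dr.
Evaluating both integrals, ⟨r⟩ = 3·λ/2.
With λ = 3.260, ⟨r⟩ = 4.8900.

⟨r⟩ ≈ 4.890 Å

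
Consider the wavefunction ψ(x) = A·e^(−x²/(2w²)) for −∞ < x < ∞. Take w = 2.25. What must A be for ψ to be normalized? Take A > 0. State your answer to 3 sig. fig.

Require ∫ |ψ|² dx = 1 over the whole domain.
Using the Gaussian integral ∫_{−∞}^{∞} e^(−αx²) dx = √(π/α), ∫|ψ|² dx = A²·(√(π)·w).
So A² = (√(π)·w)^(−1).
Substituting w = 2.25 gives A² = 0.2508, so A = 0.5008.

A ≈ 0.501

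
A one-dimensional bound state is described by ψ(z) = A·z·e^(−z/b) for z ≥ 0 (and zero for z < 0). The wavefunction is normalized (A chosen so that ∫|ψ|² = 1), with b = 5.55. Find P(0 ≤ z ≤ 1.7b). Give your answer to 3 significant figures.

P ≈ 0.660

P = ∫_{0}^{1.7b} |ψ(z)|² dz.
With A² fixed by ∫|ψ|² = 1, i.e. A² = (b^3/4)^(−1), substitute and integrate.
Substituting u = z/b, A² and the length scale cancel in the ratio: P = ∫_{0}^{1.7} u^2·e^(-2·u) du / ∫_{0}^{∞} u^2·e^(-2·u) du.
Using ∫ u^2·e^(-2·u) du = -(2·u^2 + 2·u + 1)·e^(-2·u)/4, the numerator is 1/4 - 509·e^(-17/5)/200 and the denominator is 1/4.
Taking the ratio, P = 0.6603.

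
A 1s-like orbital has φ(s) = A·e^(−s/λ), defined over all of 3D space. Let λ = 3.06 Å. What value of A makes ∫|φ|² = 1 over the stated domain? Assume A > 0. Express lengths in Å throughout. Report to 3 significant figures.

Require ∫ |φ|² 4πs² ds = 1 over the whole domain.
(Spherical symmetry: dV = 4πs² ds.)
Carrying out the integral gives A² · π·λ^3.
With λ = 3.06: A² = 0.01111 and A = 0.1054.

A ≈ 0.105 Å^(-3/2)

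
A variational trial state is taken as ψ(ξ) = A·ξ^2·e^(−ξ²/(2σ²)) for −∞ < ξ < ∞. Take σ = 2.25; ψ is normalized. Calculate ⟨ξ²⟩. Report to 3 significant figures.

By definition ⟨ξ²⟩ = ∫ ξ^2 |ψ(ξ)|² dξ.
Differentiating ∫e^(−αξ²) dξ = √(π/α) under α to get the higher moments, the ratio of the moment integral to the normalization integral gives ⟨ξ²⟩ = 5·σ^2/2.
With σ = 2.25, ⟨ξ^2⟩ = 12.66.

⟨ξ^2⟩ ≈ 12.7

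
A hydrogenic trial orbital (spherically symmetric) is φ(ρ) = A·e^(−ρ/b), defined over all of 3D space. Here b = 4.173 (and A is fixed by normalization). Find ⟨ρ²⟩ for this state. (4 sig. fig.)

⟨ρ²⟩ = ∫ ρ^2 |φ|² 4πρ² dρ over the full domain.
The ratio of the moment integral to the normalization integral gives ⟨ρ²⟩ = 3·b^2.
Putting b = 4.173 gives 52.242.

⟨ρ^2⟩ ≈ 52.24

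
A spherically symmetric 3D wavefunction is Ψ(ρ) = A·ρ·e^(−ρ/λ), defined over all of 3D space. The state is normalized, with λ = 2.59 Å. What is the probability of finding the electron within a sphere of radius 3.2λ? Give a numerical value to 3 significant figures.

With dV = 4πρ²dρ, the probability is ∫|Ψ|² dV over ρ ≤ 3.2λ.
Normalization gives A² = 1/(3·π·λ^5).
Substituting u = ρ/λ, A², 4π and the length scale all cancel in the ratio: P = ∫_{0}^{3.2} u^4·e^(-2·u) du / ∫_{0}^{∞} u^4·e^(-2·u) du.
An antiderivative of u^4·e^(-2·u) is -(u^4/2 + u^3 + 3·u^2/2 + 3·u/2 + 3/4)·e^(-2·u); evaluating from 0 to 3.2 gives ≈ 0.57370, while the full integral is 3/4.
The region integral divided by the full integral gives P = 0.7649.

P ≈ 0.765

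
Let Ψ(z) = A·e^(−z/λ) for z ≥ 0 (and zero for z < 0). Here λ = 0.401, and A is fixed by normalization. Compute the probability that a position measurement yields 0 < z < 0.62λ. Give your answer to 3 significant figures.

|Ψ|² is the probability density, so P = ∫_{0}^{0.62λ} |Ψ|² dz.
With A² fixed by ∫|Ψ|² = 1, i.e. A² = (λ/2)^(−1), substitute and integrate.
Substituting u = z/λ, A² and the length scale cancel in the ratio: P = ∫_{0}^{0.62} e^(-2·u) du / ∫_{0}^{∞} e^(-2·u) du.
An antiderivative of e^(-2·u) is -e^(-2·u)/2; evaluating from 0 to 0.62 gives 1/2 - e^(-31/25)/2, while the full integral is 1/2.
Evaluating gives P = 0.7106.

P ≈ 0.711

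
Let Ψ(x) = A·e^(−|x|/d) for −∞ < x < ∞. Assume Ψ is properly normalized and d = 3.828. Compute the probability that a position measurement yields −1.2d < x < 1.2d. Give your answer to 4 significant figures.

P = ∫_{−1.2d}^{1.2d} |Ψ(x)|² dx.
With A² fixed by ∫|Ψ|² = 1, i.e. A² = (d)^(−1), substitute and integrate.
Both integrals are even about x = 0, so only the x ≥ 0 halves are needed (the factors of 2 cancel). Substituting u = x/d, A² and the length scale cancel in the ratio: P = ∫_{0}^{1.2} e^(-2·u) du / ∫_{0}^{∞} e^(-2·u) du.
An antiderivative of e^(-2·u) is -e^(-2·u)/2; evaluating from 0 to 1.2 gives 1/2 - e^(-12/5)/2, while the full integral is 1/2.
This works out to P = 0.90928.

P ≈ 0.9093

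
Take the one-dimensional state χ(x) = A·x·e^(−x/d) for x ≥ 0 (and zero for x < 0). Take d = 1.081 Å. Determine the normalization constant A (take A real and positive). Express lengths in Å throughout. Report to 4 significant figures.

A ≈ 1.779 Å^(-3/2)

Normalization requires ∫|χ|² dx = 1, integrated from 0 to ∞.
Using ∫₀^∞ xⁿ e^(−αx) dx = n!/αⁿ⁺¹, the integral (without the A² prefactor) comes out to d^3/4.
Hence A² = 1/[d^3/4].
Plugging in d = 1.081 yields A = 1.7795.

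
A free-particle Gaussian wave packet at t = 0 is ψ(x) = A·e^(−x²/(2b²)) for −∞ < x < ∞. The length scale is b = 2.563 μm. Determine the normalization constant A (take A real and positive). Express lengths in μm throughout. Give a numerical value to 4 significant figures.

The normalization condition is ∫|ψ|² dx = 1 from −∞ to ∞.
With ∫_{−∞}^{∞} x^(2m) e^(−αx²) dx = (2m−1)!!·√π / (2^m α^(m+1/2)), carrying out the integral gives A² · √(π)·b.
Hence A² = 1/[√(π)·b].
Substituting b = 2.563 gives A² = 0.22013, so A = 0.46918.

A ≈ 0.4692 μm^(-1/2)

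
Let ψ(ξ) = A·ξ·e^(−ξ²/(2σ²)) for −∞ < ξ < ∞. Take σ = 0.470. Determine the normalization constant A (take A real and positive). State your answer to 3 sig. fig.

Require ∫ |ψ|² dξ = 1 over the whole domain.
∫|ψ|² dξ = A²·(√(π)·σ^3/2).
Setting this equal to 1 gives A² = 1/(√(π)·σ^3/2).
Plugging in σ = 0.470 yields A = 3.297.

A ≈ 3.30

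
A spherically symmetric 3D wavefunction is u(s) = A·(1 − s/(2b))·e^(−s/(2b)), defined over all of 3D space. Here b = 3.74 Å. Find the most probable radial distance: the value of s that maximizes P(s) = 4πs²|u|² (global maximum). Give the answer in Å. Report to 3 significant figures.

s ≈ 19.6 Å

The maximum of P(s) = 4πs²|u|² occurs where its derivative vanishes.
This gives s = b·(√(5) + 3).
With b = 3.74, the most probable radial distance is 19.58 Å.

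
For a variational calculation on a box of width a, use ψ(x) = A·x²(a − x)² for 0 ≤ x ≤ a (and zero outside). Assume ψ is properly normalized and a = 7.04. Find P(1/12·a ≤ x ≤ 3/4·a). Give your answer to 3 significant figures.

P ≈ 0.951

P = ∫_{1/12·a}^{3/4·a} |ψ(x)|² dx.
With A² fixed by ∫|ψ|² = 1, i.e. A² = (a^9/630)^(−1), substitute and integrate.
In terms of u = x/a (A² and the length scale cancel between numerator and denominator), P = [∫_{1/12}^{3/4} u^4·(1 - u)^4 du] / [∫_{0}^{1} u^4·(1 - u)^4 du].
An antiderivative of u^4·(1 - u)^4 is u^5·(70·u^4 - 315·u^3 + 540·u^2 - 420·u + 126)/630; evaluating from 1/12 to 3/4 gives ≈ 0.0015090, while the full integral is 1/630.
Evaluating gives P = 0.9507.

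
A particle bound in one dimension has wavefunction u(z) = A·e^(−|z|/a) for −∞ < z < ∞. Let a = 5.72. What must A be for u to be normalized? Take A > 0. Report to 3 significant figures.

The normalization condition is ∫|u|² dz = 1 from −∞ to ∞.
∫|u|² dz = A²·(a).
Hence A² = 1/[a].
Substituting a = 5.72 gives A² = 0.1748, so A = 0.4181.

A ≈ 0.418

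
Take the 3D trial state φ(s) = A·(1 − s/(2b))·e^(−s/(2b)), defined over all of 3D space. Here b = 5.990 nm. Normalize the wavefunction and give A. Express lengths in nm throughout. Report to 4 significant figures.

A ≈ 0.01361 nm^(-3/2)

We need A² ∫|f|² 4πs² ds = 1, taking the integral from 0 to ∞.
With ∫₀^∞ s^4 e^(−αs) ds = 4!/α^5, with φ = A·(1 − s/(2b))·e^(−s/(2b)), the integral evaluates to A²·[8·π·b^3].
Hence A² = 1/[8·π·b^3].
Substituting b = 5.990 gives A² = 0.00018513, so A = 0.013606.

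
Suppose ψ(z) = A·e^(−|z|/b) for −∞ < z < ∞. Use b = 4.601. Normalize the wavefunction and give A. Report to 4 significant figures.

Require ∫ |ψ|² dz = 1 over the whole domain.
Recall ∫₀^∞ z^m e^(−z/β) dz = m!·β^(m+1), ∫|ψ|² dz = A²·(b).
Plugging in b = 4.601 yields A = 0.46620.

A ≈ 0.4662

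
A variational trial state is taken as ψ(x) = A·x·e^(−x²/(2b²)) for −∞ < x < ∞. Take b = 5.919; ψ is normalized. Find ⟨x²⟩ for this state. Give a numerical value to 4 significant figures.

By definition ⟨x²⟩ = ∫ x^2 |ψ(x)|² dx.
With ∫_{−∞}^{∞} x^(2m) e^(−αx²) dx = (2m−1)!!·√π / (2^m α^(m+1/2)), evaluating both integrals, ⟨x²⟩ = 3·b^2/2.
With b = 5.919, ⟨x^2⟩ = 52.552.

⟨x^2⟩ ≈ 52.55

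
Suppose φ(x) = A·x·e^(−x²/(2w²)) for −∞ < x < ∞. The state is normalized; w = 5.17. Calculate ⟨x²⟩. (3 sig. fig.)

⟨x²⟩ = ∫ x^2 |φ|² dx over the full domain.
With ∫_{−∞}^{∞} x^(2m) e^(−αx²) dx = (2m−1)!!·√π / (2^m α^(m+1/2)), the ratio of the moment integral to the normalization integral gives ⟨x²⟩ = 3·w^2/2.
Putting w = 5.17 gives 40.09.

⟨x^2⟩ ≈ 40.1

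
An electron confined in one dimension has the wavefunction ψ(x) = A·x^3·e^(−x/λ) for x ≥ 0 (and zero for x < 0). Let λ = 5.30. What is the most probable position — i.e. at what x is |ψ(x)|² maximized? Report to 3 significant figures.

x ≈ 15.9

Set d/dx [|ψ(x)|²] = 0 and solve for x > 0.
Solving yields x = 3·λ.
With λ = 5.30, the most probable position is 15.90.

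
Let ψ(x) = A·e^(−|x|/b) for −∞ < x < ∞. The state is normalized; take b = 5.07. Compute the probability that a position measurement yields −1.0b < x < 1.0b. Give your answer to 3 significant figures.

P ≈ 0.865

|ψ|² is the probability density, so P = ∫_{−1.0b}^{1.0b} |ψ|² dx.
With A² fixed by ∫|ψ|² = 1, i.e. A² = (b)^(−1), substitute and integrate.
Both integrals are even about x = 0, so only the x ≥ 0 halves are needed (the factors of 2 cancel). In terms of u = x/b (A² and the length scale cancel between numerator and denominator), P = [∫_{0}^{1.0} e^(-2·u) du] / [∫_{0}^{∞} e^(-2·u) du].
Using ∫ e^(-2·u) du = -e^(-2·u)/2, the numerator is 1/2 - e^(-2)/2 and the denominator is 1/2.
This works out to P = 0.8647.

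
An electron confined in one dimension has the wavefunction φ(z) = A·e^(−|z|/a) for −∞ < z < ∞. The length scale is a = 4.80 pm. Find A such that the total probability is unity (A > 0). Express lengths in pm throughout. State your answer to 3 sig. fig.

Require ∫ |φ|² dz = 1 over the whole domain.
∫|φ|² dz = A²·(a).
Setting this equal to 1 gives A² = 1/(a).
Substituting a = 4.80 gives A² = 0.2083, so A = 0.4564.

A ≈ 0.456 pm^(-1/2)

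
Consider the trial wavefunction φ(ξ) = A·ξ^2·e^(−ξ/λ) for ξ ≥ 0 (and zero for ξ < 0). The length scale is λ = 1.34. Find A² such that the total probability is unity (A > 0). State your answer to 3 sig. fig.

We need A² ∫|f|² dξ = 1, taking the integral from 0 to ∞.
Using ∫₀^∞ ξⁿ e^(−αξ) dξ = n!/αⁿ⁺¹, carrying out the integral gives A² · 3·λ^5/4.
Plugging in λ = 1.34 yields A = 0.5555.

A^2 ≈ 0.309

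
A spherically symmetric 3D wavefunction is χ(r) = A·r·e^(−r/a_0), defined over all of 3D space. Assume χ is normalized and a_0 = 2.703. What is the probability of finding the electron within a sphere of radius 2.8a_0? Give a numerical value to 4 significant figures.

P ≈ 0.6578

Integrate the radial probability density 4πr²|χ|² over r ≤ 2.8a_0.
Normalization gives A² = 1/(3·π·a_0^5).
Substituting u = r/a_0, A², 4π and the length scale all cancel in the ratio: P = ∫_{0}^{2.8} u^4·e^(-2·u) du / ∫_{0}^{∞} u^4·e^(-2·u) du.
Using ∫ u^4·e^(-2·u) du = -(u^4/2 + u^3 + 3·u^2/2 + 3·u/2 + 3/4)·e^(-2·u), the numerator is ≈ 0.493387 and the denominator is 3/4.
Taking the ratio yields P = 0.65785.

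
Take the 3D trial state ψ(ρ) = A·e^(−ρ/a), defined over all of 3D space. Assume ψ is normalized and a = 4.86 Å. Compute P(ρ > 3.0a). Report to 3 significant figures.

P ≈ 0.0620

P = ∫ |ψ|² 4πρ² dρ over ρ > 3.0a.
A² is fixed by ∫₀^∞ 4πρ²|ψ|² dρ = 1, i.e. A² = (π·a^3)^(−1).
In terms of u = ρ/a (A², 4π and the length scale all cancel between numerator and denominator), P = [∫_{3.0}^{∞} u^2·e^(-2·u) du] / [∫_{0}^{∞} u^2·e^(-2·u) du].
With ∫ u^2·e^(-2·u) du = -(2·u^2 + 2·u + 1)·e^(-2·u)/4 + C, the region integral is 25·e^(-6)/4 and the full one is 1/4.
The region integral divided by the full integral gives P = 0.06197.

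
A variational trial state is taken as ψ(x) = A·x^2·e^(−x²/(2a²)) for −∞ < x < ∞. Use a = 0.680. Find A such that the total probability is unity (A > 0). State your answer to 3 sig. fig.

The normalization condition is ∫|ψ|² dx = 1 from −∞ to ∞.
Using the Gaussian integral ∫_{−∞}^{∞} e^(−αx²) dx = √(π/α), the integral (without the A² prefactor) comes out to 3·√(π)·a^5/4.
So A² = (3·√(π)·a^5/4)^(−1).
Substituting a = 0.680 gives A² = 5.174, so A = 2.275.

A ≈ 2.27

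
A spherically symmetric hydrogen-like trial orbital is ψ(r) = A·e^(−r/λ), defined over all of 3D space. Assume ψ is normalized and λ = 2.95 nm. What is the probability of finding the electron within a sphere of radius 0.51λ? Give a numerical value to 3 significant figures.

With dV = 4πr²dr, the probability is ∫|ψ|² dV over r ≤ 0.51λ.
A² is fixed by ∫₀^∞ 4πr²|ψ|² dr = 1, i.e. A² = (π·λ^3)^(−1).
Let u = r/λ; then A², 4π and the length scale all cancel, so P = ∫_{0}^{0.51} u^2·e^(-2·u) du ÷ ∫_{0}^{∞} u^2·e^(-2·u) du.
Using ∫ u^2·e^(-2·u) du = -(2·u^2 + 2·u + 1)·e^(-2·u)/4, the numerator is ≈ 0.021004 and the denominator is 1/4.
This evaluates to P = 0.08402.

P ≈ 0.0840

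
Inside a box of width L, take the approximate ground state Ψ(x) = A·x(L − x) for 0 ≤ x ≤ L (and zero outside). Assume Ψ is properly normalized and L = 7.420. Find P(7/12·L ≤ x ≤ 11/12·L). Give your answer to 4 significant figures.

P = ∫_{7/12·L}^{11/12·L} |Ψ(x)|² dx.
The normalization integral ∫|Ψ|²dx over the whole domain equals L^5/30·A², and A² cancels in the ratio.
In terms of u = x/L (A² and the length scale cancel between numerator and denominator), P = [∫_{7/12}^{11/12} u^2·(1 - u)^2 du] / [∫_{0}^{1} u^2·(1 - u)^2 du].
An antiderivative of u^2·(1 - u)^2 is u^3·(6·u^2 - 15·u + 10)/30; evaluating from 7/12 to 11/12 gives ≈ 0.0113844, while the full integral is 1/30.
Evaluating gives P = 0.34153.

P ≈ 0.3415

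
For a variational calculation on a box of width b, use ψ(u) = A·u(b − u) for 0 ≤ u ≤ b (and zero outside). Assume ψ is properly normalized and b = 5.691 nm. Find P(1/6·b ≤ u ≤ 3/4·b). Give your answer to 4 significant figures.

P ≈ 0.8610

|ψ|² is the probability density, so P = ∫_{1/6·b}^{3/4·b} |ψ|² du.
The normalization integral ∫|ψ|²du over the whole domain equals b^5/30·A², and A² cancels in the ratio.
Substituting t = u/b, A² and the length scale cancel in the ratio: P = ∫_{1/6}^{3/4} t^2·(1 - t)^2 dt / ∫_{0}^{1} t^2·(1 - t)^2 dt.
Using ∫ t^2·(1 - t)^2 dt = t^3·(6·t^2 - 15·t + 10)/30, the numerator is ≈ 0.0286997 and the denominator is 1/30.
Evaluating gives P = 0.86099.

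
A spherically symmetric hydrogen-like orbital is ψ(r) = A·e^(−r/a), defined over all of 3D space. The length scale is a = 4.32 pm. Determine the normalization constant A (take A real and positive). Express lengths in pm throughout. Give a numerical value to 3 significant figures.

The normalization condition is ∫|ψ|² 4πr² dr = 1 from 0 to ∞.
The angular integral contributes 4π, leaving ∫₀^∞ r²|ψ|² dr.
Using ∫₀^∞ rⁿ e^(−αr) dr = n!/αⁿ⁺¹, with ψ = A·e^(−r/a), the integral evaluates to A²·[π·a^3].
So A² = (π·a^3)^(−1).
Substituting a = 4.32 gives A² = 0.003948, so A = 0.06283.

A ≈ 0.0628 pm^(-3/2)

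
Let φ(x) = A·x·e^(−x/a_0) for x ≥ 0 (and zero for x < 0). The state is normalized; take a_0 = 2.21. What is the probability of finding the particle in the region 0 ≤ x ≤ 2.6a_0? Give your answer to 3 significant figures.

P ≈ 0.891

The probability is P = ∫ |φ|² dx over [0, 2.6a_0].
The normalization integral ∫|φ|²dx over the whole domain equals a_0^3/4·A², and A² cancels in the ratio.
In terms of u = x/a_0 (A² and the length scale cancel between numerator and denominator), P = [∫_{0}^{2.6} u^2·e^(-2·u) du] / [∫_{0}^{∞} u^2·e^(-2·u) du].
With ∫ u^2·e^(-2·u) du = -(2·u^2 + 2·u + 1)·e^(-2·u)/4 + C, the region integral is 1/4 - 493·e^(-26/5)/100 and the full one is 1/4.
Taking the ratio, P = 0.8912.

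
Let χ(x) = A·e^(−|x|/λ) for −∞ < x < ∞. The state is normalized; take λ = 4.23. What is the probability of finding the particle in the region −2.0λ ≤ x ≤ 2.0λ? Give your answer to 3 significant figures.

P ≈ 0.982

P = ∫_{−2.0λ}^{2.0λ} |χ(x)|² dx.
The normalization integral ∫|χ|²dx over the whole domain equals λ·A², and A² cancels in the ratio.
Both integrals are even about x = 0, so only the x ≥ 0 halves are needed (the factors of 2 cancel). Let u = x/λ; then A² and the length scale cancel, so P = ∫_{0}^{2.0} e^(-2·u) du ÷ ∫_{0}^{∞} e^(-2·u) du.
An antiderivative of e^(-2·u) is -e^(-2·u)/2; evaluating from 0 to 2.0 gives 1/2 - e^(-4)/2, while the full integral is 1/2.
This works out to P = 0.9817.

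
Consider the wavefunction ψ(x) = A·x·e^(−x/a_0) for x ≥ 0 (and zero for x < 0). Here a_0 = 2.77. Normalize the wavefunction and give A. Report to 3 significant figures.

A ≈ 0.434

The normalization condition is ∫|ψ|² dx = 1 from 0 to ∞.
∫|ψ|² dx = A²·(a_0^3/4).
So A² = (a_0^3/4)^(−1).
Substituting a_0 = 2.77 gives A² = 0.1882, so A = 0.4338.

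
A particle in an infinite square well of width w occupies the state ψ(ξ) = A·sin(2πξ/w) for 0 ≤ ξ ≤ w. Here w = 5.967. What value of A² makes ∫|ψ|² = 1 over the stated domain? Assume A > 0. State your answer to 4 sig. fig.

A^2 ≈ 0.3352

Normalization requires ∫|ψ|² dξ = 1, integrated from 0 to w.
With ∫₀^w sin²(nπξ/w) dξ = w/2, ∫|ψ|² dξ = A²·(w/2).
So A² = (w/2)^(−1).
Plugging in w = 5.967 yields A = 0.57894.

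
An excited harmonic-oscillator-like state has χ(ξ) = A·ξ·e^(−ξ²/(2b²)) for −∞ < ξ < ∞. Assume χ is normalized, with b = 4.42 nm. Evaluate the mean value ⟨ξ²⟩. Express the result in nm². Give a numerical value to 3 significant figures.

⟨ξ^2⟩ ≈ 29.3 nm^2

⟨ξ²⟩ = ∫ ξ^2 |χ|² dξ over the full domain.
Since the A² factors cancel between numerator and denominator, ⟨ξ²⟩ = 3·b^2/2.
Putting b = 4.42 gives 29.30.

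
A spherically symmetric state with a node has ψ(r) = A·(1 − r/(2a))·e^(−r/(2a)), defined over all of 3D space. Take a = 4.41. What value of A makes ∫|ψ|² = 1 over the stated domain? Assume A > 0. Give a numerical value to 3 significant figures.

A ≈ 0.0215

Require ∫ |ψ|² 4πr² dr = 1 over the whole domain.
(Spherical symmetry: dV = 4πr² dr.)
Carrying out the integral gives A² · 8·π·a^3.
Setting this equal to 1 gives A² = 1/(8·π·a^3).
Plugging in a = 4.41 yields A = 0.02154.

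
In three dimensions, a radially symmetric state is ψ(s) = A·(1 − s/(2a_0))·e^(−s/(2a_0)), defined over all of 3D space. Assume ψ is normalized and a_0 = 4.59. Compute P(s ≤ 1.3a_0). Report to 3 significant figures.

With dV = 4πs²ds, the probability is ∫|ψ|² dV over s ≤ 1.3a_0.
Normalization gives A² = 1/(8·π·a_0^3).
Substituting u = s/a_0, A², 4π and the length scale all cancel in the ratio: P = ∫_{0}^{1.3} u^2·(1 - u/2)^2·e^(-u) du / ∫_{0}^{∞} u^2·(1 - u/2)^2·e^(-u) du.
With ∫ u^2·(1 - u/2)^2·e^(-u) du = -(u^4/4 + u^2 + 2·u + 2)·e^(-u) + C, the region integral is ≈ 0.091181 and the full one is 2.
This evaluates to P = 0.04559.

P ≈ 0.0456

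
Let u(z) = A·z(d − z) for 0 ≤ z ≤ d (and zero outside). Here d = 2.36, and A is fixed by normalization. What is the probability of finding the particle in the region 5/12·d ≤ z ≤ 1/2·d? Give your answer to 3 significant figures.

P ≈ 0.153

|u|² is the probability density, so P = ∫_{5/12·d}^{1/2·d} |u|² dz.
Since A² = 1/(d^5/30), this is the region integral divided by the full normalization integral.
Substituting t = z/d, A² and the length scale cancel in the ratio: P = ∫_{5/12}^{1/2} t^2·(1 - t)^2 dt / ∫_{0}^{1} t^2·(1 - t)^2 dt.
With ∫ t^2·(1 - t)^2 dt = t^3·(6·t^2 - 15·t + 10)/30 + C, the region integral is ≈ 0.0051127 and the full one is 1/30.
This works out to P = 0.1534.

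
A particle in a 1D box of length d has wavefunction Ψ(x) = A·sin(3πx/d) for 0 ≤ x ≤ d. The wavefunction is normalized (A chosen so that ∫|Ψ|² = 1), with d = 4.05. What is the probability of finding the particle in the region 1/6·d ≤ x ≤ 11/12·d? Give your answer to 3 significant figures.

The probability is P = ∫ |Ψ|² dx over [1/6·d, 11/12·d].
Since A² = 1/(d/2), this is the region integral divided by the full normalization integral.
Substituting u = x/d, A² and the length scale cancel in the ratio: P = ∫_{1/6}^{11/12} sin(3·π·u)^2 du / ∫_{0}^{1} sin(3·π·u)^2 du.
An antiderivative of sin(3·π·u)^2 is u/2 - sin(6·π·u)/(12·π); evaluating from 1/6 to 11/12 gives 1/(12·π) + 3/8, while the full integral is 1/2.
Evaluating gives P = (2 + 9·π)/(12·π).

P ≈ 0.803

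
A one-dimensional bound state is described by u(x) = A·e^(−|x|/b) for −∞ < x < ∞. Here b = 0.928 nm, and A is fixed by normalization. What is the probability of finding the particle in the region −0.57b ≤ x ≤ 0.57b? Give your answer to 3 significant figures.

P = ∫_{−0.57b}^{0.57b} |u(x)|² dx.
With A² fixed by ∫|u|² = 1, i.e. A² = (b)^(−1), substitute and integrate.
Both integrals are even about x = 0, so only the x ≥ 0 halves are needed (the factors of 2 cancel). Substituting t = x/b, A² and the length scale cancel in the ratio: P = ∫_{0}^{0.57} e^(-2·t) dt / ∫_{0}^{∞} e^(-2·t) dt.
Using ∫ e^(-2·t) dt = -e^(-2·t)/2, the numerator is 1/2 - e^(-57/50)/2 and the denominator is 1/2.
The result is P = 0.6802.

P ≈ 0.680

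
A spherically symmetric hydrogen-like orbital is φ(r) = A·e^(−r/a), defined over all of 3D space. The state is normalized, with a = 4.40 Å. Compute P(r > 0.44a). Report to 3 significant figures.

P ≈ 0.940

With dV = 4πr²dr, the probability is ∫|φ|² dV over r > 0.44a.
The full normalization integral is A²·[π·a^3] = 1, fixing A².
Let u = r/a; then A², 4π and the length scale all cancel, so P = ∫_{0.44}^{∞} u^2·e^(-2·u) du ÷ ∫_{0}^{∞} u^2·e^(-2·u) du.
An antiderivative of u^2·e^(-2·u) is -(2·u^2 + 2·u + 1)·e^(-2·u)/4; evaluating from 0.44 to ∞ gives 1417·e^(-22/25)/2500, while the full integral is 1/4.
Taking the ratio yields P = 0.9404.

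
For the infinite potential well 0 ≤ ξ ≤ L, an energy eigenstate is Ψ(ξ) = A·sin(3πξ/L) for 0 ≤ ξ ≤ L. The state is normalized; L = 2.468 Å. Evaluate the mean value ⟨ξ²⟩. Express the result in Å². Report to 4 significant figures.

⟨ξ²⟩ = ∫ ξ^2 |Ψ|² dξ over the full domain.
Using sin²θ = (1 − cos 2θ)/2, since the A² factors cancel between numerator and denominator, ⟨ξ²⟩ = -L^2/(18·π^2) + L^2/3.
With L = 2.468, ⟨ξ^2⟩ = 1.9961.

⟨ξ^2⟩ ≈ 1.996 Å^2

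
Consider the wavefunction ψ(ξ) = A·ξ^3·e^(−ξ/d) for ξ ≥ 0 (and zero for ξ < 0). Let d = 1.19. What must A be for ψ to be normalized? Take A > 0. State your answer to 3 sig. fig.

Normalization requires ∫|ψ|² dξ = 1, integrated from 0 to ∞.
Using ∫₀^∞ ξⁿ e^(−αξ) dξ = n!/αⁿ⁺¹, carrying out the integral gives A² · 45·d^7/8.
Hence A² = 1/[45·d^7/8].
With d = 1.19: A² = 0.05261 and A = 0.2294.

A ≈ 0.229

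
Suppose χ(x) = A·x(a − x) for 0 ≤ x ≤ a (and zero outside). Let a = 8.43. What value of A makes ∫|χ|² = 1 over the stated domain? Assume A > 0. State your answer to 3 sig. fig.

A ≈ 0.0265

Require ∫ |χ|² dx = 1 over the whole domain.
Expanding the polynomial and integrating term by term, ∫|χ|² dx = A²·(a^5/30).
Setting this equal to 1 gives A² = 1/(a^5/30).
With a = 8.43: A² = 0.0007047 and A = 0.02655.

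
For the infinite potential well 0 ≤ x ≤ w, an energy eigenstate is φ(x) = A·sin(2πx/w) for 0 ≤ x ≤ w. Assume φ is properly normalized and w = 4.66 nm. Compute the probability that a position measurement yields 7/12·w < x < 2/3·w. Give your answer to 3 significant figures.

The probability is P = ∫ |φ|² dx over [7/12·w, 2/3·w].
Since A² = 1/(w/2), this is the region integral divided by the full normalization integral.
Substituting u = x/w, A² and the length scale cancel in the ratio: P = ∫_{7/12}^{2/3} sin(2·π·u)^2 du / ∫_{0}^{1} sin(2·π·u)^2 du.
Using ∫ sin(2·π·u)^2 du = u/2 - sin(4·π·u)/(8·π), the numerator is 1/24 and the denominator is 1/2.
Evaluating gives P = 1/12.

P ≈ 0.0833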